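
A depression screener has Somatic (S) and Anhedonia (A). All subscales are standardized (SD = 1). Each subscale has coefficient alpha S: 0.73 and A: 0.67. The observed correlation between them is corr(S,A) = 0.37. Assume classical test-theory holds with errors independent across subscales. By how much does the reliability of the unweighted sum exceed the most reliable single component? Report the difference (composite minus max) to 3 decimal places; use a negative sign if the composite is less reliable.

0.051

Var(sum) = 2 + 0.74 = 2.74; true-score variance = 1.4 + 0.74 = 2.14; composite reliability = 0.7810.
Max component reliability = 0.7300.
Difference = 0.7810 − 0.7300 = 0.051.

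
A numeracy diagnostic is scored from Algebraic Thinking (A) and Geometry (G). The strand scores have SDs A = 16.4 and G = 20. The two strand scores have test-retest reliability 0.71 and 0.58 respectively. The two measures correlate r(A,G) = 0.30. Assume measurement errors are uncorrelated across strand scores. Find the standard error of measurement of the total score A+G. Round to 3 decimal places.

Var(total) = 668.96 + 196.8 = 865.76.
True-score variance = 422.962 + 196.8 = 619.762, so reliability = 0.7159.
Error variance = 865.76 − 619.762 = 245.998; SEM = √245.998 = 15.684.

15.684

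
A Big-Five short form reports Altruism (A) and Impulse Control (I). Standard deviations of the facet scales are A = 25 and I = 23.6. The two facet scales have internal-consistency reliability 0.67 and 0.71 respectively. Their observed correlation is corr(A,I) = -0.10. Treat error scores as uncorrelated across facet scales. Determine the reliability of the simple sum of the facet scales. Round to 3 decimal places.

Var(A+I) = 25² + 23.6² + 2·[25·23.6·(-0.10)] = 1181.96 − 118 = 1063.96.
With uncorrelated errors the cross-covariances are all true-score covariance, so they carry over unchanged; only the diagonal terms shrink to ρᵢσᵢ².
True-score variance = [25²·0.67 + 23.6²·0.71] − 118 = 814.192 − 118 = 696.192.
Reliability = 696.192 / 1063.96 = 0.654.

0.654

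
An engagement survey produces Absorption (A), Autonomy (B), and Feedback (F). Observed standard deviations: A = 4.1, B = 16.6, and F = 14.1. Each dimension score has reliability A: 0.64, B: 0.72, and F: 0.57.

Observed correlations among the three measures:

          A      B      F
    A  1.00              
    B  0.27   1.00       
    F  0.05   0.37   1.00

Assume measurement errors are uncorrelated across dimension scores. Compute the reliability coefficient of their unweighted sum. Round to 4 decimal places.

0.7614

Var(A+B+F) = 4.1² + 16.6² + 14.1² + 2·[4.1·16.6·0.27 + 4.1·14.1·0.05 + 16.6·14.1·0.37] = 491.18 + 215.738 = 706.918.
With uncorrelated errors the cross-covariances are all true-score covariance, so they carry over unchanged; only the diagonal terms shrink to ρᵢσᵢ².
True-score variance = [4.1²·0.64 + 16.6²·0.72 + 14.1²·0.57] + 215.738 = 322.483 + 215.738 = 538.221.
Reliability = 538.221 / 706.918 = 0.7614.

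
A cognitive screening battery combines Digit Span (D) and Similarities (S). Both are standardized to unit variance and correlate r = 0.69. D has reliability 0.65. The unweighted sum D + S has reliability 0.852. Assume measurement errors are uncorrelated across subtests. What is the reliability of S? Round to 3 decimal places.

Var(D+S) = 2 + 2·0.69 = 3.380.
True-score variance = ρ_D + ρ_S + 2·0.69, so 0.852 = (0.65 + ρ_S + 1.38) / 3.380.
ρ_S = 0.852·3.380 − 0.65 − 1.38 = 0.850.

0.850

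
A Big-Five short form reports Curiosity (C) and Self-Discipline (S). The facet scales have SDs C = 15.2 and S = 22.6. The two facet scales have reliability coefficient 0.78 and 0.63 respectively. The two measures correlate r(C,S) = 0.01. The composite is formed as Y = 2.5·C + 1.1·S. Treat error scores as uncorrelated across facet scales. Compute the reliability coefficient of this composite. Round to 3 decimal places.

Var(Y) = 2.5²·15.2² + 1.1²·22.6² + 2·[2.75·15.2·22.6·0.01] = 2062.02 + 18.8936 = 2080.91.
Because errors are independent across components, Cov(Tᵢ,Tⱼ) = Cov(Xᵢ,Xⱼ); the off-diagonal part of the true-score variance is the same as above.
True-score variance = [2.5²·15.2²·0.78 + 1.1²·22.6²·0.63] + 18.8936 = 1515.67 + 18.8936 = 1534.57.
Reliability = 1534.57 / 2080.91 = 0.737.

0.737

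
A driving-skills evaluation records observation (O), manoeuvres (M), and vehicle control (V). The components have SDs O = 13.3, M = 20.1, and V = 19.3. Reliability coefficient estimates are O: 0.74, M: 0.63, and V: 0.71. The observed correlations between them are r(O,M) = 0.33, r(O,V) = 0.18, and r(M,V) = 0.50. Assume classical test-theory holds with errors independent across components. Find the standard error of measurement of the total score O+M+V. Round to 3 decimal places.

17.421

Var(total) = 953.39 + 656.776 = 1610.17.
True-score variance = 649.893 + 656.776 = 1306.67, so reliability = 0.8115.
Error variance = 1610.17 − 1306.67 = 303.497; SEM = √303.497 = 17.421.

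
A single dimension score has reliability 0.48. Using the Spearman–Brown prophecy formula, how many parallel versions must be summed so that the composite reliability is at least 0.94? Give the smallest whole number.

17

k ≥ ρ*(1−ρ₁)/(ρ₁(1−ρ*)) = 0.94·0.52 / (0.48·0.06) = 16.972.
Smallest integer k = 17.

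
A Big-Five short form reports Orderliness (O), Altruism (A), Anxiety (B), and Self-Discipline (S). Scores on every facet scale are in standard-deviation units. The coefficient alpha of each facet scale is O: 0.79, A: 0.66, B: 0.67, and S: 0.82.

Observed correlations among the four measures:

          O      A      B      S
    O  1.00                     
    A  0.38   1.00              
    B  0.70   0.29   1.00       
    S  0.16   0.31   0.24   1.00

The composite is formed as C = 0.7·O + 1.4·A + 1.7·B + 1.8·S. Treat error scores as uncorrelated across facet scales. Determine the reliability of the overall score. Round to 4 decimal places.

0.8541

Var(C) = 0.7² + 1.4² + 1.7² + 1.8² + 2·[0.98·0.38 + 1.19·0.70 + 1.26·0.16 + 2.38·0.29 + 2.52·0.31 + 3.06·0.24] = 8.58 + 7.2256 = 15.8056.
With uncorrelated errors the cross-covariances are all true-score covariance, so they carry over unchanged; only the diagonal terms shrink to ρᵢσᵢ².
True-score variance = [0.7²·0.79 + 1.4²·0.66 + 1.7²·0.67 + 1.8²·0.82] + 7.2256 = 6.2738 + 7.2256 = 13.4994.
Reliability = 13.4994 / 15.8056 = 0.8541.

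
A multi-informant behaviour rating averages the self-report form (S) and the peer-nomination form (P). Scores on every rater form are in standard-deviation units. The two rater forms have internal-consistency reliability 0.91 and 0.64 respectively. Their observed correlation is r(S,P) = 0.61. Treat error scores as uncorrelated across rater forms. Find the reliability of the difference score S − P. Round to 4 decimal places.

0.4231

Var(S−P) = 1 + 1 − 2·0.61 = 2 − 1.22 = 0.78.
Because errors are independent across components, Cov(Tᵢ,Tⱼ) = Cov(Xᵢ,Xⱼ); the off-diagonal part of the true-score variance is the same as above.
True-score variance = [0.91 + 0.64] − 1.22 = 1.55 − 1.22 = 0.33.
Reliability = 0.33 / 0.78 = 0.4231.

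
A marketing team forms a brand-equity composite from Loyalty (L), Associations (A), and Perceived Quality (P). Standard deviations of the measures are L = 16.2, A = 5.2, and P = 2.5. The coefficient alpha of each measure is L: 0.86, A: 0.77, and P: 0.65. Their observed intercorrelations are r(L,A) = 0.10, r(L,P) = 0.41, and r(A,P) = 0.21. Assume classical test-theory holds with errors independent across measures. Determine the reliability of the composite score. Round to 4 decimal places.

0.8715

Var(L+A+P) = 16.2² + 5.2² + 2.5² + 2·[16.2·5.2·0.10 + 16.2·2.5·0.41 + 5.2·2.5·0.21] = 295.73 + 55.518 = 351.248.
With uncorrelated errors the cross-covariances are all true-score covariance, so they carry over unchanged; only the diagonal terms shrink to ρᵢσᵢ².
True-score variance = [16.2²·0.86 + 5.2²·0.77 + 2.5²·0.65] + 55.518 = 250.582 + 55.518 = 306.1.
Reliability = 306.1 / 351.248 = 0.8715.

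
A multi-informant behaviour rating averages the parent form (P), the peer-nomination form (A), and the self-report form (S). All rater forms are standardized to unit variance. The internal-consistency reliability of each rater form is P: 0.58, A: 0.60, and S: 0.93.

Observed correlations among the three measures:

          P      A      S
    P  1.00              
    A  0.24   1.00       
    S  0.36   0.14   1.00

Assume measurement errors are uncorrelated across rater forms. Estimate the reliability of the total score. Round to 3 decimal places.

Var(P+A+S) = 3 + 2·[0.24 + 0.36 + 0.14] = 3 + 1.48 = 4.48.
With uncorrelated errors the cross-covariances are all true-score covariance, so they carry over unchanged; only the diagonal terms shrink to ρᵢσᵢ².
True-score variance = [0.58 + 0.60 + 0.93] + 1.48 = 2.11 + 1.48 = 3.59.
Reliability = 3.59 / 4.48 = 0.801.

0.801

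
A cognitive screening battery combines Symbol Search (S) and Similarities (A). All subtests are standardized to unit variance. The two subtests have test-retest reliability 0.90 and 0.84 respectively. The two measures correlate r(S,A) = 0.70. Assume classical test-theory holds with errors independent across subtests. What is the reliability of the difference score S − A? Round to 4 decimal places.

0.5667

Var(S−A) = 1 + 1 − 2·0.70 = 2 − 1.4 = 0.6.
Under uncorrelated errors the observed covariances equal the true-score covariances, so only the own-variance terms attenuate.
True-score variance = [0.90 + 0.84] − 1.4 = 1.74 − 1.4 = 0.34.
Reliability = 0.34 / 0.6 = 0.5667.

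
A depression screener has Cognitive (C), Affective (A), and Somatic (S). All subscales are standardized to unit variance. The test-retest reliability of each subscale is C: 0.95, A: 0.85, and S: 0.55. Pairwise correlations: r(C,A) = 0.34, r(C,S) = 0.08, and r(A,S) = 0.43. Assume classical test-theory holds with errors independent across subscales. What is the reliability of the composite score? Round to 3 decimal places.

0.862

Var(C+A+S) = 3 + 2·[0.34 + 0.08 + 0.43] = 3 + 1.7 = 4.7.
Under uncorrelated errors the observed covariances equal the true-score covariances, so only the own-variance terms attenuate.
True-score variance = [0.95 + 0.85 + 0.55] + 1.7 = 2.35 + 1.7 = 4.05.
Reliability = 4.05 / 4.7 = 0.862.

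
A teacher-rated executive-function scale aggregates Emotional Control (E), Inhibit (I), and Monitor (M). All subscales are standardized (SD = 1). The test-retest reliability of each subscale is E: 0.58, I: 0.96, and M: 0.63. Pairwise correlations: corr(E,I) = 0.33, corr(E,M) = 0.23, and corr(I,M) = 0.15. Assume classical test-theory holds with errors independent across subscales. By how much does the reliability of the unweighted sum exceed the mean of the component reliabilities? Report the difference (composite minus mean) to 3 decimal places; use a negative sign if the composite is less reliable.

0.089

Var(sum) = 3 + 1.42 = 4.42; true-score variance = 2.17 + 1.42 = 3.59; composite reliability = 0.8122.
Mean component reliability = 0.7233.
Difference = 0.8122 − 0.7233 = 0.089.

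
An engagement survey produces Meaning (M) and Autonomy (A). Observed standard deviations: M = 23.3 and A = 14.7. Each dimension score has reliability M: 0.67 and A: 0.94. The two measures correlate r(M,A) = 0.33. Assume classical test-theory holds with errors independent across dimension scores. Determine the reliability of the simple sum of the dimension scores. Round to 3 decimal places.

0.805

Var(M+A) = 23.3² + 14.7² + 2·[23.3·14.7·0.33] = 758.98 + 226.057 = 985.037.
Under uncorrelated errors the observed covariances equal the true-score covariances, so only the own-variance terms attenuate.
True-score variance = [23.3²·0.67 + 14.7²·0.94] + 226.057 = 566.861 + 226.057 = 792.918.
Reliability = 792.918 / 985.037 = 0.805.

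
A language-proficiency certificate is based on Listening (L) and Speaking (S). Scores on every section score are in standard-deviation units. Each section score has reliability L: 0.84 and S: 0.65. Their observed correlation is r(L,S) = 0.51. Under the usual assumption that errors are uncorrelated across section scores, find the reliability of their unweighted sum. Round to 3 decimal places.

Var(L+S) = 2 + 2·[0.51] = 2 + 1.02 = 3.02.
Because errors are independent across components, Cov(Tᵢ,Tⱼ) = Cov(Xᵢ,Xⱼ); the off-diagonal part of the true-score variance is the same as above.
True-score variance = [0.84 + 0.65] + 1.02 = 1.49 + 1.02 = 2.51.
Reliability = 2.51 / 3.02 = 0.831.

0.831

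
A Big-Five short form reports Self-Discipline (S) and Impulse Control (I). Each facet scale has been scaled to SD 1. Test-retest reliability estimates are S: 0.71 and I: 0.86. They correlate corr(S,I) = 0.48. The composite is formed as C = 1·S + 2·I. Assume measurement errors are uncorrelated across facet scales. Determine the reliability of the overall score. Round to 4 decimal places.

0.8772

Var(C) = 1 + 2² + 2·[2·0.48] = 5 + 1.92 = 6.92.
With uncorrelated errors the cross-covariances are all true-score covariance, so they carry over unchanged; only the diagonal terms shrink to ρᵢσᵢ².
True-score variance = [0.71 + 2²·0.86] + 1.92 = 4.15 + 1.92 = 6.07.
Reliability = 6.07 / 6.92 = 0.8772.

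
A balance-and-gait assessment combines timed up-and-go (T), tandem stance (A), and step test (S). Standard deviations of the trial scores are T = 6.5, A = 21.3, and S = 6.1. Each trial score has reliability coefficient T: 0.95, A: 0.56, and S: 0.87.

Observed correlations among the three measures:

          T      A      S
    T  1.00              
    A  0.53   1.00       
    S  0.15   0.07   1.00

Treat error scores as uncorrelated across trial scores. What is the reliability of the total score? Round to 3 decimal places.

Var(T+A+S) = 6.5² + 21.3² + 6.1² + 2·[6.5·21.3·0.53 + 6.5·6.1·0.15 + 21.3·6.1·0.07] = 533.15 + 176.842 = 709.992.
Under uncorrelated errors the observed covariances equal the true-score covariances, so only the own-variance terms attenuate.
True-score variance = [6.5²·0.95 + 21.3²·0.56 + 6.1²·0.87] + 176.842 = 326.577 + 176.842 = 503.419.
Reliability = 503.419 / 709.992 = 0.709.

0.709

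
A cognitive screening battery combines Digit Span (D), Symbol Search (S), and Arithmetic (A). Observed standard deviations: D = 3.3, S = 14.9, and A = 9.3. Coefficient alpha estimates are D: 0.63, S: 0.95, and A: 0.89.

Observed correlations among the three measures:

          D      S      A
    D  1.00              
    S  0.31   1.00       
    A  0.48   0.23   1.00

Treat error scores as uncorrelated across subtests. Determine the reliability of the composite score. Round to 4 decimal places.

0.9444

Var(D+S+A) = 3.3² + 14.9² + 9.3² + 2·[3.3·14.9·0.31 + 3.3·9.3·0.48 + 14.9·9.3·0.23] = 319.39 + 123.69 = 443.08.
Because errors are independent across components, Cov(Tᵢ,Tⱼ) = Cov(Xᵢ,Xⱼ); the off-diagonal part of the true-score variance is the same as above.
True-score variance = [3.3²·0.63 + 14.9²·0.95 + 9.3²·0.89] + 123.69 = 294.746 + 123.69 = 418.436.
Reliability = 418.436 / 443.08 = 0.9444.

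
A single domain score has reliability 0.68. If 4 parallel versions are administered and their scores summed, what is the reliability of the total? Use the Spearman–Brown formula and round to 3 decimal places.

ρ_k = kρ / (1 + (k−1)ρ) = 4·0.68 / (1 + 3·0.68) = 2.720 / 3.040 = 0.895.

0.895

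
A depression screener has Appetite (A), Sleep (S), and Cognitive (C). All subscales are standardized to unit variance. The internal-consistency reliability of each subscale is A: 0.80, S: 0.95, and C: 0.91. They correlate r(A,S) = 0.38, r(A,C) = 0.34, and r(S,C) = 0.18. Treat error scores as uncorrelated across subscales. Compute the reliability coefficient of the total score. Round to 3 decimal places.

0.929

Var(A+S+C) = 3 + 2·[0.38 + 0.34 + 0.18] = 3 + 1.8 = 4.8.
Because errors are independent across components, Cov(Tᵢ,Tⱼ) = Cov(Xᵢ,Xⱼ); the off-diagonal part of the true-score variance is the same as above.
True-score variance = [0.80 + 0.95 + 0.91] + 1.8 = 2.66 + 1.8 = 4.46.
Reliability = 4.46 / 4.8 = 0.929.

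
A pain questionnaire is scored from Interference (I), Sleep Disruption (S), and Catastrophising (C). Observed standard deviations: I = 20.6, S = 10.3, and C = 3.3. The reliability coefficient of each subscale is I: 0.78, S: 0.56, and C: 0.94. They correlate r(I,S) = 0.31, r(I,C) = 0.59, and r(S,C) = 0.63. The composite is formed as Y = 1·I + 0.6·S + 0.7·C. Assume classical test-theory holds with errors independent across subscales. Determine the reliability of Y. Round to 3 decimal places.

Var(Y) = 20.6² + 0.6²·10.3² + 0.7²·3.3² + 2·[0.6·20.6·10.3·0.31 + 0.7·20.6·3.3·0.59 + 0.42·10.3·3.3·0.63] = 467.889 + 153.07 = 620.958.
Because errors are independent across components, Cov(Tᵢ,Tⱼ) = Cov(Xᵢ,Xⱼ); the off-diagonal part of the true-score variance is the same as above.
True-score variance = [20.6²·0.78 + 0.6²·10.3²·0.56 + 0.7²·3.3²·0.94] + 153.07 = 357.404 + 153.07 = 510.474.
Reliability = 510.474 / 620.958 = 0.822.

0.822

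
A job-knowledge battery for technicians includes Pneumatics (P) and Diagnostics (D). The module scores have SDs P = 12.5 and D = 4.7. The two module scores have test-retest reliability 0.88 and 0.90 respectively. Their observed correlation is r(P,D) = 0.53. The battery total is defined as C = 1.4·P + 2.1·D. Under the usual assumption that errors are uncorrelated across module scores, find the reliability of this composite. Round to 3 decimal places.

0.921

Var(C) = 1.4²·12.5² + 2.1²·4.7² + 2·[2.94·12.5·4.7·0.53] = 403.667 + 183.089 = 586.755.
Under uncorrelated errors the observed covariances equal the true-score covariances, so only the own-variance terms attenuate.
True-score variance = [1.4²·12.5²·0.88 + 2.1²·4.7²·0.90] + 183.089 = 357.175 + 183.089 = 540.264.
Reliability = 540.264 / 586.755 = 0.921.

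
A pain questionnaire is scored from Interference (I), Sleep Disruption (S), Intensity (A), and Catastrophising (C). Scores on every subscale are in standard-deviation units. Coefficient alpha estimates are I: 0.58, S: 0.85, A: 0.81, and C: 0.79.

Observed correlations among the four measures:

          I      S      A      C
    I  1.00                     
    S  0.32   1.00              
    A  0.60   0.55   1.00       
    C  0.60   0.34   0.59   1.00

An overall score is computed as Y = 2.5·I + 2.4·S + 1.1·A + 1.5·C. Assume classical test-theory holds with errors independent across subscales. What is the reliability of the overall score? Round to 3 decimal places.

0.878

Var(Y) = 2.5² + 2.4² + 1.1² + 1.5² + 2·[6·0.32 + 2.75·0.60 + 3.75·0.60 + 2.64·0.55 + 3.6·0.34 + 1.65·0.59] = 15.47 + 18.939 = 34.409.
With uncorrelated errors the cross-covariances are all true-score covariance, so they carry over unchanged; only the diagonal terms shrink to ρᵢσᵢ².
True-score variance = [2.5²·0.58 + 2.4²·0.85 + 1.1²·0.81 + 1.5²·0.79] + 18.939 = 11.2786 + 18.939 = 30.2176.
Reliability = 30.2176 / 34.409 = 0.878.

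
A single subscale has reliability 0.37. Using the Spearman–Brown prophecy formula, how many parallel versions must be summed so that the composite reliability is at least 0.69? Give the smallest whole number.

k ≥ ρ*(1−ρ₁)/(ρ₁(1−ρ*)) = 0.69·0.63 / (0.37·0.31) = 3.790.
Smallest integer k = 4.

4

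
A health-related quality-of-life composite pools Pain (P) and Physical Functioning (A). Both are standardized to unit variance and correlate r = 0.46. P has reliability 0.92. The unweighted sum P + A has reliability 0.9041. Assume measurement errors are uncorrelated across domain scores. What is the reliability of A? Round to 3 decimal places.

0.800

Var(P+A) = 2 + 2·0.46 = 2.920.
True-score variance = ρ_P + ρ_A + 2·0.46, so 0.9041 = (0.92 + ρ_A + 0.92) / 2.920.
ρ_A = 0.9041·2.920 − 0.92 − 0.92 = 0.800.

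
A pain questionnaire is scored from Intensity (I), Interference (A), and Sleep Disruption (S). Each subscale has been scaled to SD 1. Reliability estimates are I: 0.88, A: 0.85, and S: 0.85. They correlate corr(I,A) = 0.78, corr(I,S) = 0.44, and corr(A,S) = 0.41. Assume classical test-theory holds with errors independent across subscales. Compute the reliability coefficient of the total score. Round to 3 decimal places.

0.933

Var(I+A+S) = 3 + 2·[0.78 + 0.44 + 0.41] = 3 + 3.26 = 6.26.
Because errors are independent across components, Cov(Tᵢ,Tⱼ) = Cov(Xᵢ,Xⱼ); the off-diagonal part of the true-score variance is the same as above.
True-score variance = [0.88 + 0.85 + 0.85] + 3.26 = 2.58 + 3.26 = 5.84.
Reliability = 5.84 / 6.26 = 0.933.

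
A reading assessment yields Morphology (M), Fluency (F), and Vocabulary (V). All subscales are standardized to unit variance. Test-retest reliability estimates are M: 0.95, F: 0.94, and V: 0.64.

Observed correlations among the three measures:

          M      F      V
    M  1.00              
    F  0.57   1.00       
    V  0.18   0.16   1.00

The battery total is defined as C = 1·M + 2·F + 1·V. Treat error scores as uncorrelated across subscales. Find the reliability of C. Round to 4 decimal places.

Var(C) = 1 + 2² + 1 + 2·[2·0.57 + 0.18 + 2·0.16] = 6 + 3.28 = 9.28.
Under uncorrelated errors the observed covariances equal the true-score covariances, so only the own-variance terms attenuate.
True-score variance = [0.95 + 2²·0.94 + 0.64] + 3.28 = 5.35 + 3.28 = 8.63.
Reliability = 8.63 / 9.28 = 0.9300.

0.9300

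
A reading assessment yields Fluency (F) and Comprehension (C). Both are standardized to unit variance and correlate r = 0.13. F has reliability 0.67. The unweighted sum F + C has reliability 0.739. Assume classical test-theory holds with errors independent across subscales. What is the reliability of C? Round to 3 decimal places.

Var(F+C) = 2 + 2·0.13 = 2.260.
True-score variance = ρ_F + ρ_C + 2·0.13, so 0.739 = (0.67 + ρ_C + 0.26) / 2.260.
ρ_C = 0.739·2.260 − 0.67 − 0.26 = 0.740.

0.740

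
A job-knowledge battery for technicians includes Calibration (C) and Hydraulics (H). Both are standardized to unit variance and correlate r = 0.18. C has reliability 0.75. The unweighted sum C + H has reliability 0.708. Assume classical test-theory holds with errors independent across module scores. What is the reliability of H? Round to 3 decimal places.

Var(C+H) = 2 + 2·0.18 = 2.360.
True-score variance = ρ_C + ρ_H + 2·0.18, so 0.708 = (0.75 + ρ_H + 0.36) / 2.360.
ρ_H = 0.708·2.360 − 0.75 − 0.36 = 0.561.

0.561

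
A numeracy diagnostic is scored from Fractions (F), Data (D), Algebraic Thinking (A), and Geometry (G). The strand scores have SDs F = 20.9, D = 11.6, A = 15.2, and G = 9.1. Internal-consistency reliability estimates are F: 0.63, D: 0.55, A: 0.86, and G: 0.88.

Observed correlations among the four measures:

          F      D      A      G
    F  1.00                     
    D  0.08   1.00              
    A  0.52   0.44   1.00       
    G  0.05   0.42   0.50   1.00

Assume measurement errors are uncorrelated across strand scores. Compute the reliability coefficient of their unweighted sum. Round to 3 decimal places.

0.840

Var(F+D+A+G) = 20.9² + 11.6² + 15.2² + 9.1² + 2·[20.9·11.6·0.08 + 20.9·15.2·0.52 + 20.9·9.1·0.05 + 11.6·15.2·0.44 + 11.6·9.1·0.42 + 15.2·9.1·0.50] = 885.22 + 770.349 = 1655.57.
Under uncorrelated errors the observed covariances equal the true-score covariances, so only the own-variance terms attenuate.
True-score variance = [20.9²·0.63 + 11.6²·0.55 + 15.2²·0.86 + 9.1²·0.88] + 770.349 = 620.765 + 770.349 = 1391.11.
Reliability = 1391.11 / 1655.57 = 0.840.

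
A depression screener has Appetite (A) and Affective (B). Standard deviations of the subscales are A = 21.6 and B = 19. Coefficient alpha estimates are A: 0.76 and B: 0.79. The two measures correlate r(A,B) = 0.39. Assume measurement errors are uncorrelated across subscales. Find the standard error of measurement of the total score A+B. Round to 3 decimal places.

Var(total) = 827.56 + 320.112 = 1147.67.
True-score variance = 639.776 + 320.112 = 959.888, so reliability = 0.8364.
Error variance = 1147.67 − 959.888 = 187.784; SEM = √187.784 = 13.703.

13.703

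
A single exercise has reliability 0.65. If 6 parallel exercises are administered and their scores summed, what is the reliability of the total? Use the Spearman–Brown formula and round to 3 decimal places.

0.918

ρ_k = kρ / (1 + (k−1)ρ) = 6·0.65 / (1 + 5·0.65) = 3.900 / 4.250 = 0.918.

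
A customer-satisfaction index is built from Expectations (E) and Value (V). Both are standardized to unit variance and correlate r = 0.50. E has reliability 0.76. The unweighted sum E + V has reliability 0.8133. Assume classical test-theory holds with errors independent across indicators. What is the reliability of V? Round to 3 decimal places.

Var(E+V) = 2 + 2·0.50 = 3.000.
True-score variance = ρ_E + ρ_V + 2·0.50, so 0.8133 = (0.76 + ρ_V + 1.00) / 3.000.
ρ_V = 0.8133·3.000 − 0.76 − 1.00 = 0.680.

0.680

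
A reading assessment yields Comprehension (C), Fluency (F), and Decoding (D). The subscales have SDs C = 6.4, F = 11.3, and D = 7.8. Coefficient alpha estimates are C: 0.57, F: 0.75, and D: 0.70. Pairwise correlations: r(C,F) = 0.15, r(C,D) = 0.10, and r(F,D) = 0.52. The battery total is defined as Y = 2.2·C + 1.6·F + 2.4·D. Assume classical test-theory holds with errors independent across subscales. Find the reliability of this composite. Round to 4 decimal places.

Var(Y) = 2.2²·6.4² + 1.6²·11.3² + 2.4²·7.8² + 2·[3.52·6.4·11.3·0.15 + 5.28·6.4·7.8·0.10 + 3.84·11.3·7.8·0.52] = 875.571 + 481.081 = 1356.65.
Under uncorrelated errors the observed covariances equal the true-score covariances, so only the own-variance terms attenuate.
True-score variance = [2.2²·6.4²·0.57 + 1.6²·11.3²·0.75 + 2.4²·7.8²·0.70] + 481.081 = 603.472 + 481.081 = 1084.55.
Reliability = 1084.55 / 1356.65 = 0.7994.

0.7994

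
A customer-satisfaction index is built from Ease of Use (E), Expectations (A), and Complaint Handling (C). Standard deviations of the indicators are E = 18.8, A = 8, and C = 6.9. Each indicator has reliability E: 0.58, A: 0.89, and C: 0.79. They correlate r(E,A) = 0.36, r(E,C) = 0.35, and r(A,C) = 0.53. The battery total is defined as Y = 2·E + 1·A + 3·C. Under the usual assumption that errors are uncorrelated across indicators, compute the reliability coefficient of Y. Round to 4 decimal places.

Var(Y) = 2²·18.8² + 8² + 3²·6.9² + 2·[2·18.8·8·0.36 + 6·18.8·6.9·0.35 + 3·8·6.9·0.53] = 1906.25 + 936.936 = 2843.19.
Under uncorrelated errors the observed covariances equal the true-score covariances, so only the own-variance terms attenuate.
True-score variance = [2²·18.8²·0.58 + 8²·0.89 + 3²·6.9²·0.79] + 936.936 = 1215.45 + 936.936 = 2152.38.
Reliability = 2152.38 / 2843.19 = 0.7570.

0.7570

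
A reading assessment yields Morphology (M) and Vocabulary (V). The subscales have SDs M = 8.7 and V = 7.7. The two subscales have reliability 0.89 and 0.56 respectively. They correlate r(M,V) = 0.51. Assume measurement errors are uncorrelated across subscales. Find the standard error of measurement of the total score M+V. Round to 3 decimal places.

Var(total) = 134.98 + 68.3298 = 203.31.
True-score variance = 100.566 + 68.3298 = 168.896, so reliability = 0.8307.
Error variance = 203.31 − 168.896 = 34.4135; SEM = √34.4135 = 5.866.

5.866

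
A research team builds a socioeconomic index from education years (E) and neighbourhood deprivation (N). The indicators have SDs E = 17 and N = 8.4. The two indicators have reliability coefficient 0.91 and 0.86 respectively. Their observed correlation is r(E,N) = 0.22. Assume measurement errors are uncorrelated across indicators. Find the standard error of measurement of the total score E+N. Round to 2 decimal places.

Var(total) = 359.56 + 62.832 = 422.392.
True-score variance = 323.672 + 62.832 = 386.504, so reliability = 0.9150.
Error variance = 422.392 − 386.504 = 35.8884; SEM = √35.8884 = 5.99.

5.99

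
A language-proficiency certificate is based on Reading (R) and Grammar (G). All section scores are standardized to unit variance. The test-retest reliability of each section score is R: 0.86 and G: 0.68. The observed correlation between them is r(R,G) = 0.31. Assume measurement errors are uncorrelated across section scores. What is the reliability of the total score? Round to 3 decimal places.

Var(R+G) = 2 + 2·[0.31] = 2 + 0.62 = 2.62.
With uncorrelated errors the cross-covariances are all true-score covariance, so they carry over unchanged; only the diagonal terms shrink to ρᵢσᵢ².
True-score variance = [0.86 + 0.68] + 0.62 = 1.54 + 0.62 = 2.16.
Reliability = 2.16 / 2.62 = 0.824.

0.824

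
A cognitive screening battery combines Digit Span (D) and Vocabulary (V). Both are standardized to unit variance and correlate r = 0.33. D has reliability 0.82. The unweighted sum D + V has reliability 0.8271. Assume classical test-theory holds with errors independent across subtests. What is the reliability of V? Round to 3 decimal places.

0.720

Var(D+V) = 2 + 2·0.33 = 2.660.
True-score variance = ρ_D + ρ_V + 2·0.33, so 0.8271 = (0.82 + ρ_V + 0.66) / 2.660.
ρ_V = 0.8271·2.660 − 0.82 − 0.66 = 0.720.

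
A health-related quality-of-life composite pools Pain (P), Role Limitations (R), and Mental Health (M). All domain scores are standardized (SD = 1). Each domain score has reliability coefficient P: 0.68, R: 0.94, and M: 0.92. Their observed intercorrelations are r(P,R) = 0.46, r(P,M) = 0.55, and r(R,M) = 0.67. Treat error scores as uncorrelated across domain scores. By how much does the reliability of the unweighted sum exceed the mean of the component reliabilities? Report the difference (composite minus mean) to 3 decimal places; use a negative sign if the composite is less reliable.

Var(sum) = 3 + 3.36 = 6.36; true-score variance = 2.54 + 3.36 = 5.9; composite reliability = 0.9277.
Mean component reliability = 0.8467.
Difference = 0.9277 − 0.8467 = 0.081.

0.081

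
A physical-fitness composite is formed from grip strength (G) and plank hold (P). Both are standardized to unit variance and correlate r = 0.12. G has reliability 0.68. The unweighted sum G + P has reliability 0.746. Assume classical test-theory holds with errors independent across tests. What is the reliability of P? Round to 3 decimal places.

Var(G+P) = 2 + 2·0.12 = 2.240.
True-score variance = ρ_G + ρ_P + 2·0.12, so 0.746 = (0.68 + ρ_P + 0.24) / 2.240.
ρ_P = 0.746·2.240 − 0.68 − 0.24 = 0.751.

0.751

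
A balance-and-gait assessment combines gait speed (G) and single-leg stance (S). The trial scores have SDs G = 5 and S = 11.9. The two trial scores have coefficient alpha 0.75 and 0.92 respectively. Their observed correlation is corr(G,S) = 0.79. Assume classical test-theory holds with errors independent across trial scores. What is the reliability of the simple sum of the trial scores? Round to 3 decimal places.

Var(G+S) = 5² + 11.9² + 2·[5·11.9·0.79] = 166.61 + 94.01 = 260.62.
With uncorrelated errors the cross-covariances are all true-score covariance, so they carry over unchanged; only the diagonal terms shrink to ρᵢσᵢ².
True-score variance = [5²·0.75 + 11.9²·0.92] + 94.01 = 149.031 + 94.01 = 243.041.
Reliability = 243.041 / 260.62 = 0.933.

0.933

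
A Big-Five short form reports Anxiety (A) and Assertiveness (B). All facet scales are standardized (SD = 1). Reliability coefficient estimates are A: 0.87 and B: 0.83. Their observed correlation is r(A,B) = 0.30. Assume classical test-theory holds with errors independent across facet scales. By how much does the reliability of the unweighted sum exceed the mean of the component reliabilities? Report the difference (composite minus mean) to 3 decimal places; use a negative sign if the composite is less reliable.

Var(sum) = 2 + 0.6 = 2.6; true-score variance = 1.7 + 0.6 = 2.3; composite reliability = 0.8846.
Mean component reliability = 0.8500.
Difference = 0.8846 − 0.8500 = 0.035.

0.035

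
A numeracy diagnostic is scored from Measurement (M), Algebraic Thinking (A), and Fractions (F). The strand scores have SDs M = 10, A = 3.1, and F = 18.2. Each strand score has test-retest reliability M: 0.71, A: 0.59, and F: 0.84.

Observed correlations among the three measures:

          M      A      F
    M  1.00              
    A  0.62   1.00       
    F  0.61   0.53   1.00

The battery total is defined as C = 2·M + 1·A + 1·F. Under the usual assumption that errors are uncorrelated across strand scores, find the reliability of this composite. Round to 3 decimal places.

Var(C) = 2²·10² + 3.1² + 18.2² + 2·[2·10·3.1·0.62 + 2·10·18.2·0.61 + 3.1·18.2·0.53] = 740.85 + 580.765 = 1321.62.
Because errors are independent across components, Cov(Tᵢ,Tⱼ) = Cov(Xᵢ,Xⱼ); the off-diagonal part of the true-score variance is the same as above.
True-score variance = [2²·10²·0.71 + 3.1²·0.59 + 18.2²·0.84] + 580.765 = 567.911 + 580.765 = 1148.68.
Reliability = 1148.68 / 1321.62 = 0.869.

0.869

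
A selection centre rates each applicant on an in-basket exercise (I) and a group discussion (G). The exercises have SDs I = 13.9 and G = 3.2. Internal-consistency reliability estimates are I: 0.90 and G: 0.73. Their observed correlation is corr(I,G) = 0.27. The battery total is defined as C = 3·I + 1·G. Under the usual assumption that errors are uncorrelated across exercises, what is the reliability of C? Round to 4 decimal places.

Var(C) = 3²·13.9² + 3.2² + 2·[3·13.9·3.2·0.27] = 1749.13 + 72.0576 = 1821.19.
With uncorrelated errors the cross-covariances are all true-score covariance, so they carry over unchanged; only the diagonal terms shrink to ρᵢσᵢ².
True-score variance = [3²·13.9²·0.90 + 3.2²·0.73] + 72.0576 = 1572.48 + 72.0576 = 1644.53.
Reliability = 1644.53 / 1821.19 = 0.9030.

0.9030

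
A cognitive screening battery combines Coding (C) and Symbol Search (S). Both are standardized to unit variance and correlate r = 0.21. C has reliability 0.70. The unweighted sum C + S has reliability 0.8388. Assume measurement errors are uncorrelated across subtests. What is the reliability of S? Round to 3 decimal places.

0.910

Var(C+S) = 2 + 2·0.21 = 2.420.
True-score variance = ρ_C + ρ_S + 2·0.21, so 0.8388 = (0.70 + ρ_S + 0.42) / 2.420.
ρ_S = 0.8388·2.420 − 0.70 − 0.42 = 0.910.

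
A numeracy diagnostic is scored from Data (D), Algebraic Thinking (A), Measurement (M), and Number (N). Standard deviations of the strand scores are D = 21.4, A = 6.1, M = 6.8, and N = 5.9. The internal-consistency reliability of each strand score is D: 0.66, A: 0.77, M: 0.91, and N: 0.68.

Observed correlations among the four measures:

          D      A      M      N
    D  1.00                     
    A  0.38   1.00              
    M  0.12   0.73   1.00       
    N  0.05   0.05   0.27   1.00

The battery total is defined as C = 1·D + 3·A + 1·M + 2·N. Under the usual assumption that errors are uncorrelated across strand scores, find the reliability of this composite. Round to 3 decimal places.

0.822

Var(C) = 21.4² + 3²·6.1² + 6.8² + 2²·5.9² + 2·[3·21.4·6.1·0.38 + 21.4·6.8·0.12 + 2·21.4·5.9·0.05 + 3·6.1·6.8·0.73 + 6·6.1·5.9·0.05 + 2·6.8·5.9·0.27] = 978.33 + 604.414 = 1582.74.
Because errors are independent across components, Cov(Tᵢ,Tⱼ) = Cov(Xᵢ,Xⱼ); the off-diagonal part of the true-score variance is the same as above.
True-score variance = [21.4²·0.66 + 3²·6.1²·0.77 + 6.8²·0.91 + 2²·5.9²·0.68] + 604.414 = 696.88 + 604.414 = 1301.29.
Reliability = 1301.29 / 1582.74 = 0.822.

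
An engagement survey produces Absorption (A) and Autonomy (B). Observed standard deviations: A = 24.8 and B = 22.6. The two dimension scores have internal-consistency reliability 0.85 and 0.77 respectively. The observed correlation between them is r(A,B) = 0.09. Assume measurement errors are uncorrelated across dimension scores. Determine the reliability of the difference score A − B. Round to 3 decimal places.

0.795

Var(A−B) = 24.8² + 22.6² − 2·24.8·22.6·0.09 = 1125.8 − 100.886 = 1024.91.
Because errors are independent across components, Cov(Tᵢ,Tⱼ) = Cov(Xᵢ,Xⱼ); the off-diagonal part of the true-score variance is the same as above.
True-score variance = [24.8²·0.85 + 22.6²·0.77] − 100.886 = 916.069 − 100.886 = 815.183.
Reliability = 815.183 / 1024.91 = 0.795.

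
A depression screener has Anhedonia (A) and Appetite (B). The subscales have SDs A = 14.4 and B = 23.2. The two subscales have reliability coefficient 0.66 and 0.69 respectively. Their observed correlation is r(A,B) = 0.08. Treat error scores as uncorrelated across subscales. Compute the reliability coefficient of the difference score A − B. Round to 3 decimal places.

0.657

Var(A−B) = 14.4² + 23.2² − 2·14.4·23.2·0.08 = 745.6 − 53.4528 = 692.147.
Under uncorrelated errors the observed covariances equal the true-score covariances, so only the own-variance terms attenuate.
True-score variance = [14.4²·0.66 + 23.2²·0.69] − 53.4528 = 508.243 − 53.4528 = 454.79.
Reliability = 454.79 / 692.147 = 0.657.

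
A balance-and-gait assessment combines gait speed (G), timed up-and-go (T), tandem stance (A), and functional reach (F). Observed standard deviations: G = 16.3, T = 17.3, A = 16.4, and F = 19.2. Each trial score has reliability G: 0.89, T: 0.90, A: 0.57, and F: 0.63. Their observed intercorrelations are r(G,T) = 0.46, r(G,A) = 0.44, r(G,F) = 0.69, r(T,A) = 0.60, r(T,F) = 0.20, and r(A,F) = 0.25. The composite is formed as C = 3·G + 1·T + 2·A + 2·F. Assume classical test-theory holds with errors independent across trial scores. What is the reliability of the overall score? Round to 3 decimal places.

0.888

Var(C) = 3²·16.3² + 17.3² + 2²·16.4² + 2²·19.2² + 2·[3·16.3·17.3·0.46 + 6·16.3·16.4·0.44 + 6·16.3·19.2·0.69 + 2·17.3·16.4·0.60 + 2·17.3·19.2·0.20 + 4·16.4·19.2·0.25] = 5240.9 + 6357.47 = 11598.4.
Under uncorrelated errors the observed covariances equal the true-score covariances, so only the own-variance terms attenuate.
True-score variance = [3²·16.3²·0.89 + 17.3²·0.90 + 2²·16.4²·0.57 + 2²·19.2²·0.63] + 6357.47 = 3939.74 + 6357.47 = 10297.2.
Reliability = 10297.2 / 11598.4 = 0.888.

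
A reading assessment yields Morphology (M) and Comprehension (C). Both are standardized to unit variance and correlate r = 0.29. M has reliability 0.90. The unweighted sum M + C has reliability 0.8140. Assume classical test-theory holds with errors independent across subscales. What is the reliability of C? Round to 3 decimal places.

Var(M+C) = 2 + 2·0.29 = 2.580.
True-score variance = ρ_M + ρ_C + 2·0.29, so 0.8140 = (0.90 + ρ_C + 0.58) / 2.580.
ρ_C = 0.8140·2.580 − 0.90 − 0.58 = 0.620.

0.620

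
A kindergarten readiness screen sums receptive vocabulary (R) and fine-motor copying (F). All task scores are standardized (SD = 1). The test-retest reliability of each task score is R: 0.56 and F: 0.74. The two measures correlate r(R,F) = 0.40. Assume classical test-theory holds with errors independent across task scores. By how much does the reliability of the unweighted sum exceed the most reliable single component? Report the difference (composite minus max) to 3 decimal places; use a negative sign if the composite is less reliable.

0.010

Var(sum) = 2 + 0.8 = 2.8; true-score variance = 1.3 + 0.8 = 2.1; composite reliability = 0.7500.
Max component reliability = 0.7400.
Difference = 0.7500 − 0.7400 = 0.010.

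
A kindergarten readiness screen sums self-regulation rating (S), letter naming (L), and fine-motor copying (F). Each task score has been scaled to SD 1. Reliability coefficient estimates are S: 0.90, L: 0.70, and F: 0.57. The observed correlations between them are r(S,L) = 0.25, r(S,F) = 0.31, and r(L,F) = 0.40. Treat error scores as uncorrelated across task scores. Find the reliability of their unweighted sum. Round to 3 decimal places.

0.831

Var(S+L+F) = 3 + 2·[0.25 + 0.31 + 0.40] = 3 + 1.92 = 4.92.
With uncorrelated errors the cross-covariances are all true-score covariance, so they carry over unchanged; only the diagonal terms shrink to ρᵢσᵢ².
True-score variance = [0.90 + 0.70 + 0.57] + 1.92 = 2.17 + 1.92 = 4.09.
Reliability = 4.09 / 4.92 = 0.831.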